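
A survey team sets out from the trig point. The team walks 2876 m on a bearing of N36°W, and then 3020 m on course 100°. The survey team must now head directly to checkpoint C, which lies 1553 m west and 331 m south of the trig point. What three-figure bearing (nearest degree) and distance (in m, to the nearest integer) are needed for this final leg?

Leg 1 (N36°W, 2876 m): east 2876 sin 324° = -1690.47, north 2876 cos 324° = 2326.73
Leg 2 (100°, 3020 m): east 3020 sin 100° = 2974.12, north 3020 cos 100° = -524.42
Current position: (1283.65, 1802.32). Target: (-1553, -331). Remaining: Δeast = -2836.65, Δnorth = -2133.32.
Bearing = atan2(-2836.65, -2133.32) mod 360° = 233.05°; distance = √((-2836.65)² + (-2133.32)²) = 3549.312 m.

233°, 3549 m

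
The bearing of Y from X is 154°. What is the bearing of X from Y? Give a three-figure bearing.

334°

Back-bearing = 154° + 180° = 334°.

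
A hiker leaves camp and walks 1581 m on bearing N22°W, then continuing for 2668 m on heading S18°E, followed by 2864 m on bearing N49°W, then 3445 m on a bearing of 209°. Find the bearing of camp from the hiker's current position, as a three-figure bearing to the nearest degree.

Leg 1 (N22°W, 1581 m): east 1581 sin 338° = -592.25, north 1581 cos 338° = 1465.88
Leg 2 (S18°E, 2668 m): east 2668 sin 162° = 824.46, north 2668 cos 162° = -2537.42
Leg 3 (N49°W, 2864 m): east 2864 sin 311° = -2161.49, north 2864 cos 311° = 1878.95
Leg 4 (209°, 3445 m): east 3445 sin 209° = -1670.17, north 3445 cos 209° = -3013.06
Net displacement: -3599.45 east, -2205.65 north. Direction back to start is (3599.45, 2205.65): bearing = atan2(3599.45, 2205.65) mod 360° = 58.50° ≈ 059°.

059°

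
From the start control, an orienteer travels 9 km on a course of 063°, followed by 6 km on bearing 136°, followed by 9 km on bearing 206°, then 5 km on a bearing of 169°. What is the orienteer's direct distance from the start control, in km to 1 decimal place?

16.1 km

Leg 1 (063°, 9 km): east 9 sin 63° = 8.02, north 9 cos 63° = 4.09
Leg 2 (136°, 6 km): east 6 sin 136° = 4.17, north 6 cos 136° = -4.32
Leg 3 (206°, 9 km): east 9 sin 206° = -3.95, north 9 cos 206° = -8.09
Leg 4 (169°, 5 km): east 5 sin 169° = 0.95, north 5 cos 169° = -4.91
Net: 9.20 east, -13.23 north. Distance = √((9.20)² + (-13.23)²) = 16.110 km.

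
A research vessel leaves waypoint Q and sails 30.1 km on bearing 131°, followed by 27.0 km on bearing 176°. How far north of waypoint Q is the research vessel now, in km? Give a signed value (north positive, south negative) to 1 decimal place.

-46.7 km

Leg 1 (131°, 30.1 km): east 30.1 sin 131° = 22.72, north 30.1 cos 131° = -19.75
Leg 2 (176°, 27.0 km): east 27.0 sin 176° = 1.88, north 27.0 cos 176° = -26.93
Net north component: -46.68 km.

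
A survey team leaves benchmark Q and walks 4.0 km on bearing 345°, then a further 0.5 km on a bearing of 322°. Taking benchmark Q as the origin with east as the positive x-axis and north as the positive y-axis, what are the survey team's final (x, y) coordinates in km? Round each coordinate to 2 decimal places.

(-1.34, 4.26)

Leg 1 (345°, 4.0 km): east 4.0 sin 345° = -1.04, north 4.0 cos 345° = 3.86
Leg 2 (322°, 0.5 km): east 0.5 sin 322° = -0.31, north 0.5 cos 322° = 0.39
Summing: -1.34 km east, 4.26 km north → (-1.34, 4.26).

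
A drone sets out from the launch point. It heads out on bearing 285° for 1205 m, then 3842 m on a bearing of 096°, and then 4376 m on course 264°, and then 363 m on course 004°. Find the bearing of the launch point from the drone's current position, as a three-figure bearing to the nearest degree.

084°

Leg 1 (285°, 1205 m): east 1205 sin 285° = -1163.94, north 1205 cos 285° = 311.88
Leg 2 (096°, 3842 m): east 3842 sin 96° = 3820.95, north 3842 cos 96° = -401.60
Leg 3 (264°, 4376 m): east 4376 sin 264° = -4352.03, north 4376 cos 264° = -457.42
Leg 4 (004°, 363 m): east 363 sin 4° = 25.32, north 363 cos 4° = 362.12
Net displacement: -1669.69 east, -185.02 north. Direction back to start is (1669.69, 185.02): bearing = atan2(1669.69, 185.02) mod 360° = 83.68° ≈ 084°.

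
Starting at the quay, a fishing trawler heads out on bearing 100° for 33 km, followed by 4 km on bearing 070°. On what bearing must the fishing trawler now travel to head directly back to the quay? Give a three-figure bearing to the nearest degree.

277°

Leg 1 (100°, 33 km): east 33 sin 100° = 32.50, north 33 cos 100° = -5.73
Leg 2 (070°, 4 km): east 4 sin 70° = 3.76, north 4 cos 70° = 1.37
Net displacement: 36.26 east, -4.36 north. Direction back to start is (-36.26, 4.36): bearing = atan2(-36.26, 4.36) mod 360° = 276.86° ≈ 277°.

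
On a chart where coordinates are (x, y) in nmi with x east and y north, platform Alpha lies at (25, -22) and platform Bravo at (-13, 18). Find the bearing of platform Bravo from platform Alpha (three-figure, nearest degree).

316°

Δeast = -13 − 25 = -38.00; Δnorth = 18 − -22 = 40.00.
Bearing = atan2(Δeast, Δnorth) mod 360° = 316.47° ≈ 316°.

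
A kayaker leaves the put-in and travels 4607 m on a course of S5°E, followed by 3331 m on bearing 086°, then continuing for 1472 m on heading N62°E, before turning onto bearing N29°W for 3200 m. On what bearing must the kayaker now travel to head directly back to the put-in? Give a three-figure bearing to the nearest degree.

Leg 1 (S5°E, 4607 m): east 4607 sin 175° = 401.53, north 4607 cos 175° = -4589.47
Leg 2 (086°, 3331 m): east 3331 sin 86° = 3322.89, north 3331 cos 86° = 232.36
Leg 3 (N62°E, 1472 m): east 1472 sin 62° = 1299.70, north 1472 cos 62° = 691.06
Leg 4 (N29°W, 3200 m): east 3200 sin 331° = -1551.39, north 3200 cos 331° = 2798.78
Net displacement: 3472.72 east, -867.26 north. Direction back to start is (-3472.72, 867.26): bearing = atan2(-3472.72, 867.26) mod 360° = 284.02° ≈ 284°.

284°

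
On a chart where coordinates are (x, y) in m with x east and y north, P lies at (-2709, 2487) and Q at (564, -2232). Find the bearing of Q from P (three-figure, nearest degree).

Δeast = 564 − -2709 = 3273.00; Δnorth = -2232 − 2487 = -4719.00.
Bearing = atan2(Δeast, Δnorth) mod 360° = 145.26° ≈ 145°.

145°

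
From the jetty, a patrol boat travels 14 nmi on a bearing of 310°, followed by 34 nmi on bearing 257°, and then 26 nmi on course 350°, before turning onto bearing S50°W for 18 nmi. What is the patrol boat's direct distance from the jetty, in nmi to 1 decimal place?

64.0 nmi

Leg 1 (310°, 14 nmi): east 14 sin 310° = -10.72, north 14 cos 310° = 9.00
Leg 2 (257°, 34 nmi): east 34 sin 257° = -33.13, north 34 cos 257° = -7.65
Leg 3 (350°, 26 nmi): east 26 sin 350° = -4.51, north 26 cos 350° = 25.61
Leg 4 (S50°W, 18 nmi): east 18 sin 230° = -13.79, north 18 cos 230° = -11.57
Net: -62.16 east, 15.39 north. Distance = √((-62.16)² + (15.39)²) = 64.033 nmi.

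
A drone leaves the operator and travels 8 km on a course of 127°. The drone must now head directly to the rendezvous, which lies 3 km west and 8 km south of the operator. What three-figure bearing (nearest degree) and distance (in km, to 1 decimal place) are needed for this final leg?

251°, 9.9 km

Leg 1 (127°, 8 km): east 8 sin 127° = 6.39, north 8 cos 127° = -4.81
Current position: (6.39, -4.81). Target: (-3, -8). Remaining: Δeast = -9.39, Δnorth = -3.19.
Bearing = atan2(-9.39, -3.19) mod 360° = 251.26°; distance = √((-9.39)² + (-3.19)²) = 9.915 km.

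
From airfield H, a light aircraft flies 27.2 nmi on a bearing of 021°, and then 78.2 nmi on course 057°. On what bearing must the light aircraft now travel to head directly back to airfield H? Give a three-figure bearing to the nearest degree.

228°

Leg 1 (021°, 27.2 nmi): east 27.2 sin 21° = 9.75, north 27.2 cos 21° = 25.39
Leg 2 (057°, 78.2 nmi): east 78.2 sin 57° = 65.58, north 78.2 cos 57° = 42.59
Net displacement: 75.33 east, 67.98 north. Direction back to start is (-75.33, -67.98): bearing = atan2(-75.33, -67.98) mod 360° = 227.93° ≈ 228°.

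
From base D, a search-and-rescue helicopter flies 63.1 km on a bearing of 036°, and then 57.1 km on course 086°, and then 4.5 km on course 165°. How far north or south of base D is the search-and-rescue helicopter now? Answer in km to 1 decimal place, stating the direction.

50.7 km north

Leg 1 (036°, 63.1 km): east 63.1 sin 36° = 37.09, north 63.1 cos 36° = 51.05
Leg 2 (086°, 57.1 km): east 57.1 sin 86° = 56.96, north 57.1 cos 86° = 3.98
Leg 3 (165°, 4.5 km): east 4.5 sin 165° = 1.16, north 4.5 cos 165° = -4.35
Net north component: 50.69 km.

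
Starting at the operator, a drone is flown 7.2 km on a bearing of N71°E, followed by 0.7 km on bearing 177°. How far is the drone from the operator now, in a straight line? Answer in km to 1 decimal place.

7.0 km

Leg 1 (N71°E, 7.2 km): east 7.2 sin 71° = 6.81, north 7.2 cos 71° = 2.34
Leg 2 (177°, 0.7 km): east 0.7 sin 177° = 0.04, north 0.7 cos 177° = -0.70
Net: 6.84 east, 1.65 north. Distance = √((6.84)² + (1.65)²) = 7.039 km.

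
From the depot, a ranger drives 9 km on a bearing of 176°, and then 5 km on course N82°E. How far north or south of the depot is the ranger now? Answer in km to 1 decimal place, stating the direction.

8.3 km south

Leg 1 (176°, 9 km): east 9 sin 176° = 0.63, north 9 cos 176° = -8.98
Leg 2 (N82°E, 5 km): east 5 sin 82° = 4.95, north 5 cos 82° = 0.70
Net north component: -8.28 km.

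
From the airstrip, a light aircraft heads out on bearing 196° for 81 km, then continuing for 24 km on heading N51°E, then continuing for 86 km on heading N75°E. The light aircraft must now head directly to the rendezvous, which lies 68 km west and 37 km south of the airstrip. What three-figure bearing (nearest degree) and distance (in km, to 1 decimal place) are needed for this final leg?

Leg 1 (196°, 81 km): east 81 sin 196° = -22.33, north 81 cos 196° = -77.86
Leg 2 (N51°E, 24 km): east 24 sin 51° = 18.65, north 24 cos 51° = 15.10
Leg 3 (N75°E, 86 km): east 86 sin 75° = 83.07, north 86 cos 75° = 22.26
Current position: (79.39, -40.50). Target: (-68, -37). Remaining: Δeast = -147.39, Δnorth = 3.50.
Bearing = atan2(-147.39, 3.50) mod 360° = 271.36°; distance = √((-147.39)² + (3.50)²) = 147.436 km.

271°, 147.4 km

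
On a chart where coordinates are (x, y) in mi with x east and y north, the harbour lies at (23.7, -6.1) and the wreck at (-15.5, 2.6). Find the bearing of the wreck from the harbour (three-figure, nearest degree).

283°

Δeast = -15.5 − 23.7 = -39.20; Δnorth = 2.6 − -6.1 = 8.70.
Bearing = atan2(Δeast, Δnorth) mod 360° = 282.51° ≈ 283°.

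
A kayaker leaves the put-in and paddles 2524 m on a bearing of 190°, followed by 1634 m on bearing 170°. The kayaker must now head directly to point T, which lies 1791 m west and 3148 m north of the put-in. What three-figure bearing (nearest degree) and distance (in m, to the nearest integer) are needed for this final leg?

347°, 7425 m

Leg 1 (190°, 2524 m): east 2524 sin 190° = -438.29, north 2524 cos 190° = -2485.65
Leg 2 (170°, 1634 m): east 1634 sin 170° = 283.74, north 1634 cos 170° = -1609.18
Current position: (-154.55, -4094.83). Target: (-1791, 3148). Remaining: Δeast = -1636.45, Δnorth = 7242.83.
Bearing = atan2(-1636.45, 7242.83) mod 360° = 347.27°; distance = √((-1636.45)² + (7242.83)²) = 7425.401 m.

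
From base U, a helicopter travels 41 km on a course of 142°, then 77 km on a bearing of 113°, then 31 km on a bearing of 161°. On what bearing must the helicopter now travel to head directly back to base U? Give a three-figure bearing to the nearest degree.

Leg 1 (142°, 41 km): east 41 sin 142° = 25.24, north 41 cos 142° = -32.31
Leg 2 (113°, 77 km): east 77 sin 113° = 70.88, north 77 cos 113° = -30.09
Leg 3 (161°, 31 km): east 31 sin 161° = 10.09, north 31 cos 161° = -29.31
Net displacement: 106.21 east, -91.71 north. Direction back to start is (-106.21, 91.71): bearing = atan2(-106.21, 91.71) mod 360° = 310.81° ≈ 311°.

311°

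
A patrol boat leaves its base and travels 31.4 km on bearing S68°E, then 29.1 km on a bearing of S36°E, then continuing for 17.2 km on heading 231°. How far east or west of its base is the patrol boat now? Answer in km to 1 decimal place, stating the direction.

32.9 km east

Leg 1 (S68°E, 31.4 km): east 31.4 sin 112° = 29.11, north 31.4 cos 112° = -11.76
Leg 2 (S36°E, 29.1 km): east 29.1 sin 144° = 17.10, north 29.1 cos 144° = -23.54
Leg 3 (231°, 17.2 km): east 17.2 sin 231° = -13.37, north 17.2 cos 231° = -10.82
Net east component: 32.85 km.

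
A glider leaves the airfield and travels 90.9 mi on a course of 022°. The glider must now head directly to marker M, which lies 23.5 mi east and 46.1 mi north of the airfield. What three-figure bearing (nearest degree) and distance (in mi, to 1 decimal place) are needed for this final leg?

Leg 1 (022°, 90.9 mi): east 90.9 sin 22° = 34.05, north 90.9 cos 22° = 84.28
Current position: (34.05, 84.28). Target: (23.5, 46.1). Remaining: Δeast = -10.55, Δnorth = -38.18.
Bearing = atan2(-10.55, -38.18) mod 360° = 195.45°; distance = √((-10.55)² + (-38.18)²) = 39.612 mi.

195°, 39.6 mi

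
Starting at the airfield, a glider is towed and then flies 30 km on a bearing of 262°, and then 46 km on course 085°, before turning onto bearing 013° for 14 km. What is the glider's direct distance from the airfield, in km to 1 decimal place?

Leg 1 (262°, 30 km): east 30 sin 262° = -29.71, north 30 cos 262° = -4.18
Leg 2 (085°, 46 km): east 46 sin 85° = 45.82, north 46 cos 85° = 4.01
Leg 3 (013°, 14 km): east 14 sin 13° = 3.15, north 14 cos 13° = 13.64
Net: 19.27 east, 13.48 north. Distance = √((19.27)² + (13.48)²) = 23.511 km.

23.5 km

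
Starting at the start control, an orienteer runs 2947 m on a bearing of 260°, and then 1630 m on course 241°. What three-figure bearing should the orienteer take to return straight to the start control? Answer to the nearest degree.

Leg 1 (260°, 2947 m): east 2947 sin 260° = -2902.23, north 2947 cos 260° = -511.74
Leg 2 (241°, 1630 m): east 1630 sin 241° = -1425.63, north 1630 cos 241° = -790.24
Net displacement: -4327.86 east, -1301.98 north. Direction back to start is (4327.86, 1301.98): bearing = atan2(4327.86, 1301.98) mod 360° = 73.26° ≈ 073°.

073°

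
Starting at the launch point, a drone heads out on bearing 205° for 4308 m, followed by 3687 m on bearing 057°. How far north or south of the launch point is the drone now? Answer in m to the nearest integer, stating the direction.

1896 m south

Leg 1 (205°, 4308 m): east 4308 sin 205° = -1820.64, north 4308 cos 205° = -3904.37
Leg 2 (057°, 3687 m): east 3687 sin 57° = 3092.18, north 3687 cos 57° = 2008.08
Net north component: -1896.29 m.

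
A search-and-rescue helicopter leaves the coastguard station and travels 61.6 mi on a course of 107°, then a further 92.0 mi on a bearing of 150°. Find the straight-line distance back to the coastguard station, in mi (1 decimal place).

143.3 mi

Leg 1 (107°, 61.6 mi): east 61.6 sin 107° = 58.91, north 61.6 cos 107° = -18.01
Leg 2 (150°, 92.0 mi): east 92.0 sin 150° = 46.00, north 92.0 cos 150° = -79.67
Net: 104.91 east, -97.68 north. Distance = √((104.91)² + (-97.68)²) = 143.346 mi.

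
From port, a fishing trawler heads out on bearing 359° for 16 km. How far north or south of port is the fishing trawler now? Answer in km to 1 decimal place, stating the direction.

16.0 km north

Leg 1 (359°, 16 km): east 16 sin 359° = -0.28, north 16 cos 359° = 16.00
Net north component: 16.00 km.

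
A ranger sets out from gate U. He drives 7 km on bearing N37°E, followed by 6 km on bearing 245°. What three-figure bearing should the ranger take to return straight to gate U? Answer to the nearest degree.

158°

Leg 1 (N37°E, 7 km): east 7 sin 37° = 4.21, north 7 cos 37° = 5.59
Leg 2 (245°, 6 km): east 6 sin 245° = -5.44, north 6 cos 245° = -2.54
Net displacement: -1.23 east, 3.05 north. Direction back to start is (1.23, -3.05): bearing = atan2(1.23, -3.05) mod 360° = 158.15° ≈ 158°.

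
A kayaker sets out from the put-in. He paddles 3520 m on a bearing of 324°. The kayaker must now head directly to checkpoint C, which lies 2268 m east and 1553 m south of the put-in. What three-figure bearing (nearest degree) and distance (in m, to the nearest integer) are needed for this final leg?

135°, 6179 m

Leg 1 (324°, 3520 m): east 3520 sin 324° = -2069.00, north 3520 cos 324° = 2847.74
Current position: (-2069.00, 2847.74). Target: (2268, -1553). Remaining: Δeast = 4337.00, Δnorth = -4400.74.
Bearing = atan2(4337.00, -4400.74) mod 360° = 135.42°; distance = √((4337.00)² + (-4400.74)²) = 6178.682 m.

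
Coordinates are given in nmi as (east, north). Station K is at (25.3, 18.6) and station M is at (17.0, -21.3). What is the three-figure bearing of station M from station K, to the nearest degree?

Δeast = 17.0 − 25.3 = -8.30; Δnorth = -21.3 − 18.6 = -39.90.
Bearing = atan2(Δeast, Δnorth) mod 360° = 191.75° ≈ 192°.

192°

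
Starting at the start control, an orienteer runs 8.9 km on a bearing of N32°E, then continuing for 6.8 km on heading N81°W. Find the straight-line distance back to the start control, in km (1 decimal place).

Leg 1 (N32°E, 8.9 km): east 8.9 sin 32° = 4.72, north 8.9 cos 32° = 7.55
Leg 2 (N81°W, 6.8 km): east 6.8 sin 279° = -6.72, north 6.8 cos 279° = 1.06
Net: -2.00 east, 8.61 north. Distance = √((-2.00)² + (8.61)²) = 8.841 km.

8.8 km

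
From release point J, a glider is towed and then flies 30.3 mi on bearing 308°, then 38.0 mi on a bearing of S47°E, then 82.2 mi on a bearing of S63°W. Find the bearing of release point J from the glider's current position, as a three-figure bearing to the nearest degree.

Leg 1 (308°, 30.3 mi): east 30.3 sin 308° = -23.88, north 30.3 cos 308° = 18.65
Leg 2 (S47°E, 38.0 mi): east 38.0 sin 133° = 27.79, north 38.0 cos 133° = -25.92
Leg 3 (S63°W, 82.2 mi): east 82.2 sin 243° = -73.24, north 82.2 cos 243° = -37.32
Net displacement: -69.33 east, -44.58 north. Direction back to start is (69.33, 44.58): bearing = atan2(69.33, 44.58) mod 360° = 57.26° ≈ 057°.

057°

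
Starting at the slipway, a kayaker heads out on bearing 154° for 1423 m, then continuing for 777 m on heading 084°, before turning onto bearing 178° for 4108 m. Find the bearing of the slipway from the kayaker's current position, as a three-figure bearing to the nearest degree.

344°

Leg 1 (154°, 1423 m): east 1423 sin 154° = 623.80, north 1423 cos 154° = -1278.98
Leg 2 (084°, 777 m): east 777 sin 84° = 772.74, north 777 cos 84° = 81.22
Leg 3 (178°, 4108 m): east 4108 sin 178° = 143.37, north 4108 cos 178° = -4105.50
Net displacement: 1539.91 east, -5303.26 north. Direction back to start is (-1539.91, 5303.26): bearing = atan2(-1539.91, 5303.26) mod 360° = 343.81° ≈ 344°.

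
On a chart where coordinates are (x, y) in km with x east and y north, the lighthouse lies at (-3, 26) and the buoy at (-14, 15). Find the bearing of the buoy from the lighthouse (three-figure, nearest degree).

225°

Δeast = -14 − -3 = -11.00; Δnorth = 15 − 26 = -11.00.
Bearing = atan2(Δeast, Δnorth) mod 360° = 225.00° ≈ 225°.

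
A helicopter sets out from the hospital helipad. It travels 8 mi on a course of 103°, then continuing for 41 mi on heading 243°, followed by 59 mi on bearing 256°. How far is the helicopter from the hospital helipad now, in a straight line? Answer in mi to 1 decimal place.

Leg 1 (103°, 8 mi): east 8 sin 103° = 7.79, north 8 cos 103° = -1.80
Leg 2 (243°, 41 mi): east 41 sin 243° = -36.53, north 41 cos 243° = -18.61
Leg 3 (256°, 59 mi): east 59 sin 256° = -57.25, north 59 cos 256° = -14.27
Net: -85.98 east, -34.69 north. Distance = √((-85.98)² + (-34.69)²) = 92.717 mi.

92.7 mi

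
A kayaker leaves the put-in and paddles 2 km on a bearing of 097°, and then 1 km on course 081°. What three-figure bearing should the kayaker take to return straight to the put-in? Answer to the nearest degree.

Leg 1 (097°, 2 km): east 2 sin 97° = 1.99, north 2 cos 97° = -0.24
Leg 2 (081°, 1 km): east 1 sin 81° = 0.99, north 1 cos 81° = 0.16
Net displacement: 2.97 east, -0.09 north. Direction back to start is (-2.97, 0.09): bearing = atan2(-2.97, 0.09) mod 360° = 271.68° ≈ 272°.

272°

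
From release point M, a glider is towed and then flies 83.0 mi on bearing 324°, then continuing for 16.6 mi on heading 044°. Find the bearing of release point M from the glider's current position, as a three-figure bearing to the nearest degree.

155°

Leg 1 (324°, 83.0 mi): east 83.0 sin 324° = -48.79, north 83.0 cos 324° = 67.15
Leg 2 (044°, 16.6 mi): east 16.6 sin 44° = 11.53, north 16.6 cos 44° = 11.94
Net displacement: -37.25 east, 79.09 north. Direction back to start is (37.25, -79.09): bearing = atan2(37.25, -79.09) mod 360° = 154.78° ≈ 155°.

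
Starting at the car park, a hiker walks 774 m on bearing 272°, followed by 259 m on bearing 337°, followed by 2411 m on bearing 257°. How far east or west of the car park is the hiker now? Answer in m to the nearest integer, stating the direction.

Leg 1 (272°, 774 m): east 774 sin 272° = -773.53, north 774 cos 272° = 27.01
Leg 2 (337°, 259 m): east 259 sin 337° = -101.20, north 259 cos 337° = 238.41
Leg 3 (257°, 2411 m): east 2411 sin 257° = -2349.21, north 2411 cos 257° = -542.36
Net east component: -3223.93 m.

3224 m west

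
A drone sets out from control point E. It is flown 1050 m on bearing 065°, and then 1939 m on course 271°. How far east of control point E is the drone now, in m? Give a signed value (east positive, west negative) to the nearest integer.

-987 m

Leg 1 (065°, 1050 m): east 1050 sin 65° = 951.62, north 1050 cos 65° = 443.75
Leg 2 (271°, 1939 m): east 1939 sin 271° = -1938.70, north 1939 cos 271° = 33.84
Net east component: -987.08 m.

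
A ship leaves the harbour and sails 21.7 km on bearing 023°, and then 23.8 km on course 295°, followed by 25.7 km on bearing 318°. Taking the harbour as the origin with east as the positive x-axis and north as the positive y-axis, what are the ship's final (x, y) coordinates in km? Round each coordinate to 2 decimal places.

(-30.29, 49.13)

Leg 1 (023°, 21.7 km): east 21.7 sin 23° = 8.48, north 21.7 cos 23° = 19.97
Leg 2 (295°, 23.8 km): east 23.8 sin 295° = -21.57, north 23.8 cos 295° = 10.06
Leg 3 (318°, 25.7 km): east 25.7 sin 318° = -17.20, north 25.7 cos 318° = 19.10
Summing: -30.29 km east, 49.13 km north → (-30.29, 49.13).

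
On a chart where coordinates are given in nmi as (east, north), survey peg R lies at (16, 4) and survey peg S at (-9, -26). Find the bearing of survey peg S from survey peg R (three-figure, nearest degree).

Δeast = -9 − 16 = -25.00; Δnorth = -26 − 4 = -30.00.
Bearing = atan2(Δeast, Δnorth) mod 360° = 219.81° ≈ 220°.

220°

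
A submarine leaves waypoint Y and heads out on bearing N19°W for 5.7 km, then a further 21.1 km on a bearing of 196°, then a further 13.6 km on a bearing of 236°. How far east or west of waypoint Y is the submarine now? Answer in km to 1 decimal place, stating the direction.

Leg 1 (N19°W, 5.7 km): east 5.7 sin 341° = -1.86, north 5.7 cos 341° = 5.39
Leg 2 (196°, 21.1 km): east 21.1 sin 196° = -5.82, north 21.1 cos 196° = -20.28
Leg 3 (236°, 13.6 km): east 13.6 sin 236° = -11.27, north 13.6 cos 236° = -7.61
Net east component: -18.95 km.

18.9 km west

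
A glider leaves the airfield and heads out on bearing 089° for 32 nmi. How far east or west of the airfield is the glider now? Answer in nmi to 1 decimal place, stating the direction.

Leg 1 (089°, 32 nmi): east 32 sin 89° = 32.00, north 32 cos 89° = 0.56
Net east component: 32.00 nmi.

32.0 nmi east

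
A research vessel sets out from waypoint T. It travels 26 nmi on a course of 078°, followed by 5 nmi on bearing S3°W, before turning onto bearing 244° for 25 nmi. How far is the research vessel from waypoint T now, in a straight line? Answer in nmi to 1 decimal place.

10.9 nmi

Leg 1 (078°, 26 nmi): east 26 sin 78° = 25.43, north 26 cos 78° = 5.41
Leg 2 (S3°W, 5 nmi): east 5 sin 183° = -0.26, north 5 cos 183° = -4.99
Leg 3 (244°, 25 nmi): east 25 sin 244° = -22.47, north 25 cos 244° = -10.96
Net: 2.70 east, -10.55 north. Distance = √((2.70)² + (-10.55)²) = 10.887 nmi.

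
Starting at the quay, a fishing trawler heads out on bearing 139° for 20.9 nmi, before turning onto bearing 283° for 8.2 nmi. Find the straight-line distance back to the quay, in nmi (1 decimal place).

Leg 1 (139°, 20.9 nmi): east 20.9 sin 139° = 13.71, north 20.9 cos 139° = -15.77
Leg 2 (283°, 8.2 nmi): east 8.2 sin 283° = -7.99, north 8.2 cos 283° = 1.84
Net: 5.72 east, -13.93 north. Distance = √((5.72)² + (-13.93)²) = 15.058 nmi.

15.1 nmi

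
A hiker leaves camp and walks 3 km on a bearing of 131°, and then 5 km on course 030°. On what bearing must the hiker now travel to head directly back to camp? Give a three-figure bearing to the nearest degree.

Leg 1 (131°, 3 km): east 3 sin 131° = 2.26, north 3 cos 131° = -1.97
Leg 2 (030°, 5 km): east 5 sin 30° = 2.50, north 5 cos 30° = 4.33
Net displacement: 4.76 east, 2.36 north. Direction back to start is (-4.76, -2.36): bearing = atan2(-4.76, -2.36) mod 360° = 243.63° ≈ 244°.

244°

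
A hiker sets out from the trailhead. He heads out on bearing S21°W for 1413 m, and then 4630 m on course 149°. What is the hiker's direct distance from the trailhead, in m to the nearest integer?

5612 m

Leg 1 (S21°W, 1413 m): east 1413 sin 201° = -506.37, north 1413 cos 201° = -1319.15
Leg 2 (149°, 4630 m): east 4630 sin 149° = 2384.63, north 4630 cos 149° = -3968.68
Net: 1878.25 east, -5287.83 north. Distance = √((1878.25)² + (-5287.83)²) = 5611.508 m.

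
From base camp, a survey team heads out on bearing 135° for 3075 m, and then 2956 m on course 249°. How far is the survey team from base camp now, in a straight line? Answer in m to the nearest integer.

Leg 1 (135°, 3075 m): east 3075 sin 135° = 2174.35, north 3075 cos 135° = -2174.35
Leg 2 (249°, 2956 m): east 2956 sin 249° = -2759.66, north 2956 cos 249° = -1059.34
Net: -585.31 east, -3233.69 north. Distance = √((-585.31)² + (-3233.69)²) = 3286.234 m.

3286 m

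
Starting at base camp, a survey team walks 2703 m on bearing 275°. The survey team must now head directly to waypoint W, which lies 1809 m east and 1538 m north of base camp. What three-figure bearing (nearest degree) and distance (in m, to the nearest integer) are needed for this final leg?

074°, 4686 m

Leg 1 (275°, 2703 m): east 2703 sin 275° = -2692.71, north 2703 cos 275° = 235.58
Current position: (-2692.71, 235.58). Target: (1809, 1538). Remaining: Δeast = 4501.71, Δnorth = 1302.42.
Bearing = atan2(4501.71, 1302.42) mod 360° = 73.86°; distance = √((4501.71)² + (1302.42)²) = 4686.334 m.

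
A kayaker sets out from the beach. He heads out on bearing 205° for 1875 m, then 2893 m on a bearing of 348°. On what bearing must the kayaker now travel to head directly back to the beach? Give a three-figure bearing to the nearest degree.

Leg 1 (205°, 1875 m): east 1875 sin 205° = -792.41, north 1875 cos 205° = -1699.33
Leg 2 (348°, 2893 m): east 2893 sin 348° = -601.49, north 2893 cos 348° = 2829.78
Net displacement: -1393.90 east, 1130.45 north. Direction back to start is (1393.90, -1130.45): bearing = atan2(1393.90, -1130.45) mod 360° = 129.04° ≈ 129°.

129°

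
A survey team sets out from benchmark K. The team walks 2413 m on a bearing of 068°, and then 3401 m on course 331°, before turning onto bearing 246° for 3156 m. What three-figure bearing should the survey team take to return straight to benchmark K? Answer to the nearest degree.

Leg 1 (068°, 2413 m): east 2413 sin 68° = 2237.29, north 2413 cos 68° = 903.93
Leg 2 (331°, 3401 m): east 3401 sin 331° = -1648.84, north 3401 cos 331° = 2974.58
Leg 3 (246°, 3156 m): east 3156 sin 246° = -2883.15, north 3156 cos 246° = -1283.66
Net displacement: -2294.69 east, 2594.85 north. Direction back to start is (2294.69, -2594.85): bearing = atan2(2294.69, -2594.85) mod 360° = 138.51° ≈ 139°.

139°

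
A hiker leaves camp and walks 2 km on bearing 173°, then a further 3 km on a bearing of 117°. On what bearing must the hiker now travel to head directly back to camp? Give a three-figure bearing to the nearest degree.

319°

Leg 1 (173°, 2 km): east 2 sin 173° = 0.24, north 2 cos 173° = -1.99
Leg 2 (117°, 3 km): east 3 sin 117° = 2.67, north 3 cos 117° = -1.36
Net displacement: 2.92 east, -3.35 north. Direction back to start is (-2.92, 3.35): bearing = atan2(-2.92, 3.35) mod 360° = 318.93° ≈ 319°.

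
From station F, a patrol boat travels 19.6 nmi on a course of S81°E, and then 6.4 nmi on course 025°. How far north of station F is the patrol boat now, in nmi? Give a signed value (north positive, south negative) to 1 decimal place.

Leg 1 (S81°E, 19.6 nmi): east 19.6 sin 99° = 19.36, north 19.6 cos 99° = -3.07
Leg 2 (025°, 6.4 nmi): east 6.4 sin 25° = 2.70, north 6.4 cos 25° = 5.80
Net north component: 2.73 nmi.

2.7 nmi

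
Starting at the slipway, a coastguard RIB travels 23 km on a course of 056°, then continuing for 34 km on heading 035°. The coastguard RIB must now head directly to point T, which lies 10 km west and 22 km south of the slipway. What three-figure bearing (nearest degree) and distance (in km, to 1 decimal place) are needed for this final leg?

218°, 79.3 km

Leg 1 (056°, 23 km): east 23 sin 56° = 19.07, north 23 cos 56° = 12.86
Leg 2 (035°, 34 km): east 34 sin 35° = 19.50, north 34 cos 35° = 27.85
Current position: (38.57, 40.71). Target: (-10, -22). Remaining: Δeast = -48.57, Δnorth = -62.71.
Bearing = atan2(-48.57, -62.71) mod 360° = 217.76°; distance = √((-48.57)² + (-62.71)²) = 79.321 km.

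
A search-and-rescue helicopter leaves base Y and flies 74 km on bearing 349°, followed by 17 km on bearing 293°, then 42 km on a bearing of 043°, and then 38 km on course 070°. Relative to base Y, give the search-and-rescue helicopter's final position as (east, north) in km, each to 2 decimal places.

(34.58, 123.00)

Leg 1 (349°, 74 km): east 74 sin 349° = -14.12, north 74 cos 349° = 72.64
Leg 2 (293°, 17 km): east 17 sin 293° = -15.65, north 17 cos 293° = 6.64
Leg 3 (043°, 42 km): east 42 sin 43° = 28.64, north 42 cos 43° = 30.72
Leg 4 (070°, 38 km): east 38 sin 70° = 35.71, north 38 cos 70° = 13.00
Summing: 34.58 km east, 123.00 km north → (34.58, 123.00).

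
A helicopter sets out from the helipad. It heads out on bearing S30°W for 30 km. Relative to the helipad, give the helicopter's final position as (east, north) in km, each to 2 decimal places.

Leg 1 (S30°W, 30 km): east 30 sin 210° = -15.00, north 30 cos 210° = -25.98
Summing: -15.00 km east, -25.98 km north → (-15.00, -25.98).

(-15.00, -25.98)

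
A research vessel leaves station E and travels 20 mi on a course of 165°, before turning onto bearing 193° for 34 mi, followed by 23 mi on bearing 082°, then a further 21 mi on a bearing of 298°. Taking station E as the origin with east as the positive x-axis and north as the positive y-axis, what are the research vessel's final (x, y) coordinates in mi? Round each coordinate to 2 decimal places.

(1.76, -39.39)

Leg 1 (165°, 20 mi): east 20 sin 165° = 5.18, north 20 cos 165° = -19.32
Leg 2 (193°, 34 mi): east 34 sin 193° = -7.65, north 34 cos 193° = -33.13
Leg 3 (082°, 23 mi): east 23 sin 82° = 22.78, north 23 cos 82° = 3.20
Leg 4 (298°, 21 mi): east 21 sin 298° = -18.54, north 21 cos 298° = 9.86
Summing: 1.76 mi east, -39.39 mi north → (1.76, -39.39).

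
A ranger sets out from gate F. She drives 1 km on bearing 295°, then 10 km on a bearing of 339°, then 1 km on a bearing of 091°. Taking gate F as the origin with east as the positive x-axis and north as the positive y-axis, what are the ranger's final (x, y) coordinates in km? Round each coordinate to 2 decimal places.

(-3.49, 9.74)

Leg 1 (295°, 1 km): east 1 sin 295° = -0.91, north 1 cos 295° = 0.42
Leg 2 (339°, 10 km): east 10 sin 339° = -3.58, north 10 cos 339° = 9.34
Leg 3 (091°, 1 km): east 1 sin 91° = 1.00, north 1 cos 91° = -0.02
Summing: -3.49 km east, 9.74 km north → (-3.49, 9.74).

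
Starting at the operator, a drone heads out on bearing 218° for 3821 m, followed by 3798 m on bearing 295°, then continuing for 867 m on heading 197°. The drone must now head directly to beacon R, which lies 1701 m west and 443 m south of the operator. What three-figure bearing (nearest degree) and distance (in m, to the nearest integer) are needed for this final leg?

Leg 1 (218°, 3821 m): east 3821 sin 218° = -2352.44, north 3821 cos 218° = -3010.99
Leg 2 (295°, 3798 m): east 3798 sin 295° = -3442.16, north 3798 cos 295° = 1605.10
Leg 3 (197°, 867 m): east 867 sin 197° = -253.49, north 867 cos 197° = -829.12
Current position: (-6048.09, -2235.00). Target: (-1701, -443). Remaining: Δeast = 4347.09, Δnorth = 1792.00.
Bearing = atan2(4347.09, 1792.00) mod 360° = 67.60°; distance = √((4347.09)² + (1792.00)²) = 4701.959 m.

068°, 4702 m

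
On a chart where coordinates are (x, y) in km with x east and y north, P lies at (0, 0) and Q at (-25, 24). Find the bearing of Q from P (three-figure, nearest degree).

Δeast = -25 − 0 = -25.00; Δnorth = 24 − 0 = 24.00.
Bearing = atan2(Δeast, Δnorth) mod 360° = 313.83° ≈ 314°.

314°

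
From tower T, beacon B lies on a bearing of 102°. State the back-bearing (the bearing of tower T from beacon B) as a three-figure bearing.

Back-bearing = 102° + 180° = 282°.

282°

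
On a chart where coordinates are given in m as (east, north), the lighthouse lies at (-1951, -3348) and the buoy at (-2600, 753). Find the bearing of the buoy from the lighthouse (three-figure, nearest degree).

Δeast = -2600 − -1951 = -649.00; Δnorth = 753 − -3348 = 4101.00.
Bearing = atan2(Δeast, Δnorth) mod 360° = 351.01° ≈ 351°.

351°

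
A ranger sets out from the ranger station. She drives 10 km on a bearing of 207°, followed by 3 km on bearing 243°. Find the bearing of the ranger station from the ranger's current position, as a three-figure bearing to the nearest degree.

035°

Leg 1 (207°, 10 km): east 10 sin 207° = -4.54, north 10 cos 207° = -8.91
Leg 2 (243°, 3 km): east 3 sin 243° = -2.67, north 3 cos 243° = -1.36
Net displacement: -7.21 east, -10.27 north. Direction back to start is (7.21, 10.27): bearing = atan2(7.21, 10.27) mod 360° = 35.08° ≈ 035°.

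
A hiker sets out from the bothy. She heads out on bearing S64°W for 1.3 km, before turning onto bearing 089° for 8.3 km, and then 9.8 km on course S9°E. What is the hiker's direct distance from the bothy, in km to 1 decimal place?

13.3 km

Leg 1 (S64°W, 1.3 km): east 1.3 sin 244° = -1.17, north 1.3 cos 244° = -0.57
Leg 2 (089°, 8.3 km): east 8.3 sin 89° = 8.30, north 8.3 cos 89° = 0.14
Leg 3 (S9°E, 9.8 km): east 9.8 sin 171° = 1.53, north 9.8 cos 171° = -9.68
Net: 8.66 east, -10.10 north. Distance = √((8.66)² + (-10.10)²) = 13.310 km.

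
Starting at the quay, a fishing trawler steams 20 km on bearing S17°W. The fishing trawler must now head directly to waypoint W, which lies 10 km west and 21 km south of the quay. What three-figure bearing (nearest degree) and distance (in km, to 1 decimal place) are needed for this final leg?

246°, 4.6 km

Leg 1 (S17°W, 20 km): east 20 sin 197° = -5.85, north 20 cos 197° = -19.13
Current position: (-5.85, -19.13). Target: (-10, -21). Remaining: Δeast = -4.15, Δnorth = -1.87.
Bearing = atan2(-4.15, -1.87) mod 360° = 245.71°; distance = √((-4.15)² + (-1.87)²) = 4.556 km.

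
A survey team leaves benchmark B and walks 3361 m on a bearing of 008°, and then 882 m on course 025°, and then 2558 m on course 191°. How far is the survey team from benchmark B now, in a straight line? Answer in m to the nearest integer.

1655 m

Leg 1 (008°, 3361 m): east 3361 sin 8° = 467.76, north 3361 cos 8° = 3328.29
Leg 2 (025°, 882 m): east 882 sin 25° = 372.75, north 882 cos 25° = 799.36
Leg 3 (191°, 2558 m): east 2558 sin 191° = -488.09, north 2558 cos 191° = -2511.00
Net: 352.42 east, 1616.65 north. Distance = √((352.42)² + (1616.65)²) = 1654.619 m.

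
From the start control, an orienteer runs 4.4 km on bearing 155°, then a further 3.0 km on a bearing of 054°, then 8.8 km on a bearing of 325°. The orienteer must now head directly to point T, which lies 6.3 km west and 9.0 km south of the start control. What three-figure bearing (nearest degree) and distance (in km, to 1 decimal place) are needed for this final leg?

202°, 15.0 km

Leg 1 (155°, 4.4 km): east 4.4 sin 155° = 1.86, north 4.4 cos 155° = -3.99
Leg 2 (054°, 3.0 km): east 3.0 sin 54° = 2.43, north 3.0 cos 54° = 1.76
Leg 3 (325°, 8.8 km): east 8.8 sin 325° = -5.05, north 8.8 cos 325° = 7.21
Current position: (-0.76, 4.98). Target: (-6.3, -9.0). Remaining: Δeast = -5.54, Δnorth = -13.98.
Bearing = atan2(-5.54, -13.98) mod 360° = 201.61°; distance = √((-5.54)² + (-13.98)²) = 15.041 km.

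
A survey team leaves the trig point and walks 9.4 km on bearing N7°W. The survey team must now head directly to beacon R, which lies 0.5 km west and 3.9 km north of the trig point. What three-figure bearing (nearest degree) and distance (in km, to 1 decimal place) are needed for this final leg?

Leg 1 (N7°W, 9.4 km): east 9.4 sin 353° = -1.15, north 9.4 cos 353° = 9.33
Current position: (-1.15, 9.33). Target: (-0.5, 3.9). Remaining: Δeast = 0.65, Δnorth = -5.43.
Bearing = atan2(0.65, -5.43) mod 360° = 173.22°; distance = √((0.65)² + (-5.43)²) = 5.468 km.

173°, 5.5 km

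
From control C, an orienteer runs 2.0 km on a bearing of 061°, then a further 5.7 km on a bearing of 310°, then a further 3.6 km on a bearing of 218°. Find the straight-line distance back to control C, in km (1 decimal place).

5.2 km

Leg 1 (061°, 2.0 km): east 2.0 sin 61° = 1.75, north 2.0 cos 61° = 0.97
Leg 2 (310°, 5.7 km): east 5.7 sin 310° = -4.37, north 5.7 cos 310° = 3.66
Leg 3 (218°, 3.6 km): east 3.6 sin 218° = -2.22, north 3.6 cos 218° = -2.84
Net: -4.83 east, 1.80 north. Distance = √((-4.83)² + (1.80)²) = 5.157 km.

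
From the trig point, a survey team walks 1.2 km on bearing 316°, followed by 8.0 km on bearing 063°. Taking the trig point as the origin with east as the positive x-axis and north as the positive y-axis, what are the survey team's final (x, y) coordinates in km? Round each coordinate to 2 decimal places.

Leg 1 (316°, 1.2 km): east 1.2 sin 316° = -0.83, north 1.2 cos 316° = 0.86
Leg 2 (063°, 8.0 km): east 8.0 sin 63° = 7.13, north 8.0 cos 63° = 3.63
Summing: 6.29 km east, 4.50 km north → (6.29, 4.50).

(6.29, 4.50)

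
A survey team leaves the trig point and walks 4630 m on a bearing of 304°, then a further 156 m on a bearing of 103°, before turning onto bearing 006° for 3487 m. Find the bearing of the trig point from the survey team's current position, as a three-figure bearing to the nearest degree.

151°

Leg 1 (304°, 4630 m): east 4630 sin 304° = -3838.44, north 4630 cos 304° = 2589.06
Leg 2 (103°, 156 m): east 156 sin 103° = 152.00, north 156 cos 103° = -35.09
Leg 3 (006°, 3487 m): east 3487 sin 6° = 364.49, north 3487 cos 6° = 3467.90
Net displacement: -3321.95 east, 6021.87 north. Direction back to start is (3321.95, -6021.87): bearing = atan2(3321.95, -6021.87) mod 360° = 151.12° ≈ 151°.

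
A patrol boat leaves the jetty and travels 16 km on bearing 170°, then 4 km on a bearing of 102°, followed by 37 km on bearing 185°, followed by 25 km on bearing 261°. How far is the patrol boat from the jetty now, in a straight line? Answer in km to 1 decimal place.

61.2 km

Leg 1 (170°, 16 km): east 16 sin 170° = 2.78, north 16 cos 170° = -15.76
Leg 2 (102°, 4 km): east 4 sin 102° = 3.91, north 4 cos 102° = -0.83
Leg 3 (185°, 37 km): east 37 sin 185° = -3.22, north 37 cos 185° = -36.86
Leg 4 (261°, 25 km): east 25 sin 261° = -24.69, north 25 cos 261° = -3.91
Net: -21.23 east, -57.36 north. Distance = √((-21.23)² + (-57.36)²) = 61.160 km.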